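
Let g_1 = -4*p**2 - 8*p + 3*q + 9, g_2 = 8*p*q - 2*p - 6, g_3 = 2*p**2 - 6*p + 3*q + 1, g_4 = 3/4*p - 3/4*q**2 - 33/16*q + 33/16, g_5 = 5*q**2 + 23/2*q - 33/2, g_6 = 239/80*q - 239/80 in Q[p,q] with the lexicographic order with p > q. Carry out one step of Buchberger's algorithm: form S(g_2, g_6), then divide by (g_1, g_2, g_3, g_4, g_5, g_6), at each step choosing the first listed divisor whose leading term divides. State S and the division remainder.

S(g_2, g_6) = 3/4*p - 3/4; remainder on division = 0.

lcm(LM(g_2), LM(g_6)) = p*q.
S = (lcm/LT(g_2))·g_2 − (lcm/LT(g_6))·g_6 = 3/4*p - 3/4.
Reduce S modulo (g_1, g_2, g_3, g_4, g_5, g_6) in that order:
  leading term p: subtract (1)·g_4 from 3/4*p - 3/4 → 3/4*q**2 + 33/16*q - 45/16
  leading term q**2: subtract (3/20)·g_5 from 3/4*q**2 + 33/16*q - 45/16 → 27/80*q - 27/80
  leading term q: subtract (27/239)·g_6 from 27/80*q - 27/80 → 0
The remainder is 0, so this S-polynomial contributes no new basis element.
An S-polynomial is built so that the two leading terms cancel; whether anything survives reduction is exactly the Gröbner-basis criterion.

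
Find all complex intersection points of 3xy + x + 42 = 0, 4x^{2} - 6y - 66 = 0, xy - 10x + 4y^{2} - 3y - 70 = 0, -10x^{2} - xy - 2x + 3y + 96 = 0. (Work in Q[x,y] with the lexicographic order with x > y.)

{(3, -5)}

Compute a lex Gröbner basis by Buchberger's algorithm.
f_1 = 3xy + x + 42, LT = xy.
f_2 = 4x^{2} - 6y - 66, LT = x^{2}.
f_3 = xy - 10x + 4y^{2} - 3y - 70, LT = xy.
f_4 = -10x^{2} - xy - 2x + 3y + 96, LT = x^{2}.

S(f_1,f_2): lcm = x^{2}y. S = \tfrac{1}{3}x^{2} + 14x + \tfrac{3}{2}y^{2} + \tfrac{33}{2}y.
  leading term x^{2}: subtract (\tfrac{1}{12})·f_2 from \tfrac{1}{3}x^{2} + 14x + \tfrac{3}{2}y^{2} + \tfrac{33}{2}y → 14x + \tfrac{3}{2}y^{2} + 17y + \tfrac{11}{2}
  leading term x: no divisor's leading term divides it; move 14x to the remainder.
  leading term y^{2}: no divisor's leading term divides it; move \tfrac{3}{2}y^{2} to the remainder.
  leading term y: no divisor's leading term divides it; move 17y to the remainder.
  leading term 1: no divisor's leading term divides it; move \tfrac{11}{2} to the remainder.
  remainder 14x + \tfrac{3}{2}y^{2} + 17y + \tfrac{11}{2} ≠ 0; add h_5 = 14x + \tfrac{3}{2}y^{2} + 17y + \tfrac{11}{2} to the basis.

S(f_1,f_3): lcm = xy. S = \tfrac{31}{3}x - 4y^{2} + 3y + 84.
  leading term x: subtract (\tfrac{31}{42})·h_5 from \tfrac{31}{3}x - 4y^{2} + 3y + 84 → -\tfrac{143}{28}y^{2} - \tfrac{401}{42}y + \tfrac{6715}{84}
  leading term y^{2}: no divisor's leading term divides it; move -\tfrac{143}{28}y^{2} to the remainder.
  leading term y: no divisor's leading term divides it; move -\tfrac{401}{42}y to the remainder.
  leading term 1: no divisor's leading term divides it; move \tfrac{6715}{84} to the remainder.
  remainder -\tfrac{143}{28}y^{2} - \tfrac{401}{42}y + \tfrac{6715}{84} ≠ 0; add h_6 = -\tfrac{143}{28}y^{2} - \tfrac{401}{42}y + \tfrac{6715}{84} to the basis.

S(f_1,f_4): lcm = x^{2}y. S = \tfrac{1}{3}x^{2} - \tfrac{1}{10}xy^{2} - \tfrac{1}{5}xy + 14x + \tfrac{3}{10}y^{2} + \tfrac{48}{5}y.
  leading term x^{2}: subtract (\tfrac{1}{12})·f_2 from \tfrac{1}{3}x^{2} - \tfrac{1}{10}xy^{2} - \tfrac{1}{5}xy + 14x + \tfrac{3}{10}y^{2} + \tfrac{48}{5}y → -\tfrac{1}{10}xy^{2} - \tfrac{1}{5}xy + 14x + \tfrac{3}{10}y^{2} + \tfrac{101}{10}y + \tfrac{11}{2}
  leading term xy^{2}: subtract (-\tfrac{1}{30}y)·f_1 from -\tfrac{1}{10}xy^{2} - \tfrac{1}{5}xy + 14x + \tfrac{3}{10}y^{2} + \tfrac{101}{10}y + \tfrac{11}{2} → -\tfrac{1}{6}xy + 14x + \tfrac{3}{10}y^{2} + \tfrac{23}{2}y + \tfrac{11}{2}
  leading term xy: subtract (-\tfrac{1}{18})·f_1 from -\tfrac{1}{6}xy + 14x + \tfrac{3}{10}y^{2} + \tfrac{23}{2}y + \tfrac{11}{2} → \tfrac{253}{18}x + \tfrac{3}{10}y^{2} + \tfrac{23}{2}y + \tfrac{47}{6}
  leading term x: subtract (\tfrac{253}{252})·h_5 from \tfrac{253}{18}x + \tfrac{3}{10}y^{2} + \tfrac{23}{2}y + \tfrac{47}{6} → -\tfrac{1013}{840}y^{2} - \tfrac{1403}{252}y + \tfrac{1165}{504}
  leading term y^{2}: subtract (\tfrac{1013}{4290})·h_6 from -\tfrac{1013}{840}y^{2} - \tfrac{1403}{252}y + \tfrac{1165}{504} → -\tfrac{21319}{6435}y - \tfrac{21319}{1287}
  leading term y: no divisor's leading term divides it; move -\tfrac{21319}{6435}y to the remainder.
  leading term 1: no divisor's leading term divides it; move -\tfrac{21319}{1287} to the remainder.
  remainder -\tfrac{21319}{6435}y - \tfrac{21319}{1287} ≠ 0; add h_7 = -\tfrac{21319}{6435}y - \tfrac{21319}{1287} to the basis.

The other S-polynomials (S(f_2,f_3), S(f_2,f_4), S(f_3,f_4), S(f_1,h_5), S(f_2,h_5), S(f_3,h_5), S(f_4,h_5), S(f_1,h_6), S(f_2,h_6), S(f_3,h_6), S(f_4,h_6), S(h_5,h_6), S(f_1,h_7), S(f_2,h_7), S(f_3,h_7), S(f_4,h_7), S(h_5,h_7), S(h_6,h_7)) all reduce to 0 modulo the current basis, so we have a Gröbner basis.
Inter-reduce: drop elements whose leading term is divisible by another's, tail-reduce, and make monic.
Reduced Gröbner basis: {x - 3, y + 5}.

From the last basis element, y + 5 = 0, so y takes values in {-5}. Each choice, substituted upward through the basis, yields the corresponding point(s) of the solution set.
  y = -5: the earlier basis element becomes x - 3 = 0, giving x = 3 — point (3, -5).
This is the nonlinear analogue of row-reducing a linear system.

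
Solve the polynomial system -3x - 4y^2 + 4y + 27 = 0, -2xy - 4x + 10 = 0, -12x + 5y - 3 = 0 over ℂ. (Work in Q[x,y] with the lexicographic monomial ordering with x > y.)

Compute a lex Gröbner basis by Buchberger's algorithm.
f_1 = -3x - 4y^2 + 4y + 27, LT = x.
f_2 = -2xy - 4x + 10, LT = xy.
f_3 = -12x + 5y - 3, LT = x.

S(f_1,f_2): lcm = xy. S = -2x + 4/3y^3 - 4/3y^2 - 9y + 5.
  leading term x: subtract (2/3)·f_1 from -2x + 4/3y^3 - 4/3y^2 - 9y + 5 → 4/3y^3 + 4/3y^2 - 35/3y - 13
  leading term y^3: no divisor's leading term divides it; move 4/3y^3 to the remainder.
  leading term y^2: no divisor's leading term divides it; move 4/3y^2 to the remainder.
  leading term y: no divisor's leading term divides it; move -35/3y to the remainder.
  leading term 1: no divisor's leading term divides it; move -13 to the remainder.
  remainder 4/3y^3 + 4/3y^2 - 35/3y - 13 ≠ 0; add h_4 = 4/3y^3 + 4/3y^2 - 35/3y - 13 to the basis.

S(f_1,f_3): lcm = x. S = 4/3y^2 - 11/12y - 37/4.
  leading term y^2: no divisor's leading term divides it; move 4/3y^2 to the remainder.
  leading term y: no divisor's leading term divides it; move -11/12y to the remainder.
  leading term 1: no divisor's leading term divides it; move -37/4 to the remainder.
  remainder 4/3y^2 - 11/12y - 37/4 ≠ 0; add h_5 = 4/3y^2 - 11/12y - 37/4 to the basis.

S(f_2,f_3): lcm = xy. S = 2x + 5/12y^2 - 1/4y - 5.
  leading term x: subtract (-2/3)·f_1 from 2x + 5/12y^2 - 1/4y - 5 → -9/4y^2 + 29/12y + 13
  leading term y^2: subtract (-27/16)·h_5 from -9/4y^2 + 29/12y + 13 → 167/192y - 167/64
  leading term y: no divisor's leading term divides it; move 167/192y to the remainder.
  leading term 1: no divisor's leading term divides it; move -167/64 to the remainder.
  remainder 167/192y - 167/64 ≠ 0; add h_6 = 167/192y - 167/64 to the basis.

The other S-polynomials (S(f_1,h_4), S(f_2,h_4), S(f_3,h_4), S(f_1,h_5), S(f_2,h_5), S(f_3,h_5), S(h_4,h_5), S(f_1,h_6), S(f_2,h_6), S(f_3,h_6), S(h_4,h_6), S(h_5,h_6)) all reduce to 0 modulo the current basis, so we have a Gröbner basis.
Inter-reduce: drop elements whose leading term is divisible by another's, tail-reduce, and make monic.
Reduced Gröbner basis: {x - 1, y - 3}.

Since the basis is lex-ordered, y - 3 is univariate in y. Its roots are {3}. Back-substituting each root into the other basis elements fixes the other coordinates.
  y = 3: the earlier basis element becomes x - 1 = 0, giving x = 1 — point (1, 3).

{(1, 3)}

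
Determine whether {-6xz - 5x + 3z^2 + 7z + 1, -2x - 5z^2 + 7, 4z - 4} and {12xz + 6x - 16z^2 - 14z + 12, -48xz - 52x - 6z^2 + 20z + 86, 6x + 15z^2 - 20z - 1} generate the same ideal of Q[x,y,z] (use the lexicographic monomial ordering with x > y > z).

Equality of ideals is decidable: compute both reduced Gröbner bases (unique for the ordering) and check whether they agree.
Buchberger on the first generating set:
f_1 = -6xz - 5x + 3z^2 + 7z + 1, LT = xz.
f_2 = -2x - 5z^2 + 7, LT = x.
f_3 = 4z - 4, LT = z.

The S-polynomials (S(f_1,f_2), S(f_1,f_3), S(f_2,f_3)) all reduce to 0 modulo the current basis, so we have a Gröbner basis.
Inter-reduce: drop elements whose leading term is divisible by another's, tail-reduce, and make monic.
Reduced Gröbner basis: {x - 1, z - 1}.

Buchberger on the second generating set:
h_1 = 12xz + 6x - 16z^2 - 14z + 12, LT = xz.
h_2 = -48xz - 52x - 6z^2 + 20z + 86, LT = xz.
h_3 = 6x + 15z^2 - 20z - 1, LT = x.

S(h_1,h_2): lcm = xz. S = -7/12x - 35/24z^2 - 3/4z + 67/24.
  leading term x: subtract (-7/72)·h_3 from -7/12x - 35/24z^2 - 3/4z + 67/24 → -97/36z + 97/36
  leading term z: no divisor's leading term divides it; move -97/36z to the remainder.
  leading term 1: no divisor's leading term divides it; move 97/36 to the remainder.
  remainder -97/36z + 97/36 ≠ 0; add k_4 = -97/36z + 97/36 to the basis.

The other S-polynomials (S(h_1,h_3), S(h_2,h_3), S(h_1,k_4), S(h_2,k_4), S(h_3,k_4)) all reduce to 0 modulo the current basis, so we have a Gröbner basis.
Inter-reduce: drop elements whose leading term is divisible by another's, tail-reduce, and make monic.
Reduced Gröbner basis: {x - 1, z - 1}.

The two bases agree; hence the ideals are identical.

Yes, the ideals are equal.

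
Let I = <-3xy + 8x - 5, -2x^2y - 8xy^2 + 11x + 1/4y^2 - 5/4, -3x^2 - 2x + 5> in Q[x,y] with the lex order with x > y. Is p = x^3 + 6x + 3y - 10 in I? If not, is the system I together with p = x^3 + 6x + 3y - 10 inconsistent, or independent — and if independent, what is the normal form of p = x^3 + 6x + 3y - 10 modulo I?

First compute the reduced Gröbner basis of I by Buchberger's algorithm.
f_1 = -3xy + 8x - 5, LT = xy.
f_2 = -2x^2y - 8xy^2 + 11x + 1/4y^2 - 5/4, LT = x^2y.
f_3 = -3x^2 - 2x + 5, LT = x^2.

S(f_1,f_2): lcm = x^2y. S = -8/3x^2 - 4xy^2 + 43/6x + 1/8y^2 - 5/8.
  leading term x^2: subtract (8/9)·f_3 from -8/3x^2 - 4xy^2 + 43/6x + 1/8y^2 - 5/8 → -4xy^2 + 161/18x + 1/8y^2 - 365/72
  leading term xy^2: subtract (4/3y)·f_1 from -4xy^2 + 161/18x + 1/8y^2 - 365/72 → -32/3xy + 161/18x + 1/8y^2 + 20/3y - 365/72
  leading term xy: subtract (32/9)·f_1 from -32/3xy + 161/18x + 1/8y^2 + 20/3y - 365/72 → -39/2x + 1/8y^2 + 20/3y + 305/24
  leading term x: no divisor's leading term divides it; move -39/2x to the remainder.
  leading term y^2: no divisor's leading term divides it; move 1/8y^2 to the remainder.
  leading term y: no divisor's leading term divides it; move 20/3y to the remainder.
  leading term 1: no divisor's leading term divides it; move 305/24 to the remainder.
  remainder -39/2x + 1/8y^2 + 20/3y + 305/24 ≠ 0; add h_4 = -39/2x + 1/8y^2 + 20/3y + 305/24 to the basis.

S(f_1,f_3): lcm = x^2y. S = -8/3x^2 - 2/3xy + 5/3x + 5/3y.
  leading term x^2: subtract (8/9)·f_3 from -8/3x^2 - 2/3xy + 5/3x + 5/3y → -2/3xy + 31/9x + 5/3y - 40/9
  leading term xy: subtract (2/9)·f_1 from -2/3xy + 31/9x + 5/3y - 40/9 → 5/3x + 5/3y - 10/3
  leading term x: subtract (-10/117)·h_4 from 5/3x + 5/3y - 10/3 → 5/468y^2 + 785/351y - 3155/1404
  leading term y^2: no divisor's leading term divides it; move 5/468y^2 to the remainder.
  leading term y: no divisor's leading term divides it; move 785/351y to the remainder.
  leading term 1: no divisor's leading term divides it; move -3155/1404 to the remainder.
  remainder 5/468y^2 + 785/351y - 3155/1404 ≠ 0; add h_5 = 5/468y^2 + 785/351y - 3155/1404 to the basis.

S(f_1,h_4): lcm = xy. S = -8/3x + 1/156y^3 + 40/117y^2 + 305/468y + 5/3.
  leading term x: subtract (16/117)·h_4 from -8/3x + 1/156y^3 + 40/117y^2 + 305/468y + 5/3 → 1/156y^3 + 38/117y^2 - 365/1404y - 25/351
  leading term y^3: subtract (3/5y)·h_5 from 1/156y^3 + 38/117y^2 - 365/1404y - 25/351 → -119/117y^2 + 382/351y - 25/351
  leading term y^2: subtract (-476/5)·h_5 from -119/117y^2 + 382/351y - 25/351 → 214y - 214
  leading term y: no divisor's leading term divides it; move 214y to the remainder.
  leading term 1: no divisor's leading term divides it; move -214 to the remainder.
  remainder 214y - 214 ≠ 0; add h_6 = 214y - 214 to the basis.

The other S-polynomials (S(f_2,f_3), S(f_2,h_4), S(f_3,h_4), S(f_1,h_5), S(f_2,h_5), S(f_3,h_5), S(h_4,h_5), S(f_1,h_6), S(f_2,h_6), S(f_3,h_6), S(h_4,h_6), S(h_5,h_6)) all reduce to 0 modulo the current basis, so we have a Gröbner basis.
Inter-reduce: drop elements whose leading term is divisible by another's, tail-reduce, and make monic.
Reduced Gröbner basis: {x - 1, y - 1}.
Label its elements g_1 = x - 1, g_2 = y - 1.

Reduce p = x^3 + 6x + 3y - 10 modulo G:
  leading term x^3: subtract (x^2)·g_1 from x^3 + 6x + 3y - 10 → x^2 + 6x + 3y - 10
  leading term x^2: subtract (x)·g_1 from x^2 + 6x + 3y - 10 → 7x + 3y - 10
  leading term x: subtract (7)·g_1 from 7x + 3y - 10 → 3y - 3
  leading term y: subtract (3)·g_2 from 3y - 3 → 0
  normal form = 0.
Since the normal form is 0, p ∈ I.

x^3 + 6x + 3y - 10 lies in I (it reduces to 0).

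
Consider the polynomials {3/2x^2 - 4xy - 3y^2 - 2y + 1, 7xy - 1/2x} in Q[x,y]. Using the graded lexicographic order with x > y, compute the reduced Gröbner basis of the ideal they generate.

f_1 = 3/2x^2 - 4xy - 3y^2 - 2y + 1, LT = x^2.
f_2 = 7xy - 1/2x, LT = xy.

S(f_1,f_2): lcm = x^2y. S = -8/3xy^2 - 2y^3 + 1/14x^2 - 4/3y^2 + 2/3y.
  reduce S modulo (f_1, f_2):
  remainder -2y^3 - 25/21y^2 + 16/21y - 1/21 ≠ 0; add g_3 = -2y^3 - 25/21y^2 + 16/21y - 1/21 to the basis.

The other S-polynomials (S(f_1,g_3), S(f_2,g_3)) all reduce to 0 modulo the current basis, so we have a Gröbner basis.

G = {y^3 + 25/42y^2 - 8/21y + 1/42, x^2 - 2y^2 - 4/21x - 4/3y + 2/3, xy - 1/14x}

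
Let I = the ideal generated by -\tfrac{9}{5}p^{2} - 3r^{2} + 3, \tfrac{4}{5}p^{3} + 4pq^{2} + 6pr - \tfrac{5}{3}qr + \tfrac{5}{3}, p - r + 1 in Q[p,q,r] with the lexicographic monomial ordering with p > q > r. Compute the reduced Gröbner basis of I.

The reduced Gröbner basis is the canonical form of the ideal for this ordering.

f_1 = -\tfrac{9}{5}p^{2} - 3r^{2} + 3, LT = p^{2}.
f_2 = \tfrac{4}{5}p^{3} + 4pq^{2} + 6pr - \tfrac{5}{3}qr + \tfrac{5}{3}, LT = p^{3}.
f_3 = p - r + 1, LT = p.

S(f_1,f_2): lcm = p^{3}. S = -5pq^{2} + \tfrac{5}{3}pr^{2} - \tfrac{15}{2}pr - \tfrac{5}{3}p + \tfrac{25}{12}qr - \tfrac{25}{12}.
  leading term pq^{2}: subtract (-5q^{2})·f_3 from -5pq^{2} + \tfrac{5}{3}pr^{2} - \tfrac{15}{2}pr - \tfrac{5}{3}p + \tfrac{25}{12}qr - \tfrac{25}{12} → \tfrac{5}{3}pr^{2} - \tfrac{15}{2}pr - \tfrac{5}{3}p - 5q^{2}r + 5q^{2} + \tfrac{25}{12}qr - \tfrac{25}{12}
  leading term pr^{2}: subtract (\tfrac{5}{3}r^{2})·f_3 from \tfrac{5}{3}pr^{2} - \tfrac{15}{2}pr - \tfrac{5}{3}p - 5q^{2}r + 5q^{2} + \tfrac{25}{12}qr - \tfrac{25}{12} → -\tfrac{15}{2}pr - \tfrac{5}{3}p - 5q^{2}r + 5q^{2} + \tfrac{25}{12}qr + \tfrac{5}{3}r^{3} - \tfrac{5}{3}r^{2} - \tfrac{25}{12}
  leading term pr: subtract (-\tfrac{15}{2}r)·f_3 from -\tfrac{15}{2}pr - \tfrac{5}{3}p - 5q^{2}r + 5q^{2} + \tfrac{25}{12}qr + \tfrac{5}{3}r^{3} - \tfrac{5}{3}r^{2} - \tfrac{25}{12} → -\tfrac{5}{3}p - 5q^{2}r + 5q^{2} + \tfrac{25}{12}qr + \tfrac{5}{3}r^{3} - \tfrac{55}{6}r^{2} + \tfrac{15}{2}r - \tfrac{25}{12}
  leading term p: subtract (-\tfrac{5}{3})·f_3 from -\tfrac{5}{3}p - 5q^{2}r + 5q^{2} + \tfrac{25}{12}qr + \tfrac{5}{3}r^{3} - \tfrac{55}{6}r^{2} + \tfrac{15}{2}r - \tfrac{25}{12} → -5q^{2}r + 5q^{2} + \tfrac{25}{12}qr + \tfrac{5}{3}r^{3} - \tfrac{55}{6}r^{2} + \tfrac{35}{6}r - \tfrac{5}{12}
  leading term q^{2}r: no divisor's leading term divides it; move -5q^{2}r to the remainder.
  leading term q^{2}: no divisor's leading term divides it; move 5q^{2} to the remainder.
  leading term qr: no divisor's leading term divides it; move \tfrac{25}{12}qr to the remainder.
  leading term r^{3}: no divisor's leading term divides it; move \tfrac{5}{3}r^{3} to the remainder.
  leading term r^{2}: no divisor's leading term divides it; move -\tfrac{55}{6}r^{2} to the remainder.
  leading term r: no divisor's leading term divides it; move \tfrac{35}{6}r to the remainder.
  leading term 1: no divisor's leading term divides it; move -\tfrac{5}{12} to the remainder.
  remainder -5q^{2}r + 5q^{2} + \tfrac{25}{12}qr + \tfrac{5}{3}r^{3} - \tfrac{55}{6}r^{2} + \tfrac{35}{6}r - \tfrac{5}{12} ≠ 0; add g_4 = -5q^{2}r + 5q^{2} + \tfrac{25}{12}qr + \tfrac{5}{3}r^{3} - \tfrac{55}{6}r^{2} + \tfrac{35}{6}r - \tfrac{5}{12} to the basis.

S(f_1,f_3): lcm = p^{2}. S = pr - p + \tfrac{5}{3}r^{2} - \tfrac{5}{3}.
  leading term pr: subtract (r)·f_3 from pr - p + \tfrac{5}{3}r^{2} - \tfrac{5}{3} → -p + \tfrac{8}{3}r^{2} - r - \tfrac{5}{3}
  leading term p: subtract (-1)·f_3 from -p + \tfrac{8}{3}r^{2} - r - \tfrac{5}{3} → \tfrac{8}{3}r^{2} - 2r - \tfrac{2}{3}
  leading term r^{2}: no divisor's leading term divides it; move \tfrac{8}{3}r^{2} to the remainder.
  leading term r: no divisor's leading term divides it; move -2r to the remainder.
  leading term 1: no divisor's leading term divides it; move -\tfrac{2}{3} to the remainder.
  remainder \tfrac{8}{3}r^{2} - 2r - \tfrac{2}{3} ≠ 0; add g_5 = \tfrac{8}{3}r^{2} - 2r - \tfrac{2}{3} to the basis.

S(g_4,g_5): lcm = q^{2}r^{2}. S = -\tfrac{1}{4}q^{2}r + \tfrac{1}{4}q^{2} - \tfrac{5}{12}qr^{2} - \tfrac{1}{3}r^{4} + \tfrac{11}{6}r^{3} - \tfrac{7}{6}r^{2} + \tfrac{1}{12}r.
  leading term q^{2}r: subtract (\tfrac{1}{20})·g_4 from -\tfrac{1}{4}q^{2}r + \tfrac{1}{4}q^{2} - \tfrac{5}{12}qr^{2} - \tfrac{1}{3}r^{4} + \tfrac{11}{6}r^{3} - \tfrac{7}{6}r^{2} + \tfrac{1}{12}r → -\tfrac{5}{12}qr^{2} - \tfrac{5}{48}qr - \tfrac{1}{3}r^{4} + \tfrac{7}{4}r^{3} - \tfrac{17}{24}r^{2} - \tfrac{5}{24}r + \tfrac{1}{48}
  leading term qr^{2}: subtract (-\tfrac{5}{32}q)·g_5 from -\tfrac{5}{12}qr^{2} - \tfrac{5}{48}qr - \tfrac{1}{3}r^{4} + \tfrac{7}{4}r^{3} - \tfrac{17}{24}r^{2} - \tfrac{5}{24}r + \tfrac{1}{48} → -\tfrac{5}{12}qr - \tfrac{5}{48}q - \tfrac{1}{3}r^{4} + \tfrac{7}{4}r^{3} - \tfrac{17}{24}r^{2} - \tfrac{5}{24}r + \tfrac{1}{48}
  leading term qr: no divisor's leading term divides it; move -\tfrac{5}{12}qr to the remainder.
  leading term q: no divisor's leading term divides it; move -\tfrac{5}{48}q to the remainder.
  leading term r^{4}: subtract (-\tfrac{1}{8}r^{2})·g_5 from -\tfrac{1}{3}r^{4} + \tfrac{7}{4}r^{3} - \tfrac{17}{24}r^{2} - \tfrac{5}{24}r + \tfrac{1}{48} → \tfrac{3}{2}r^{3} - \tfrac{19}{24}r^{2} - \tfrac{5}{24}r + \tfrac{1}{48}
  leading term r^{3}: subtract (\tfrac{9}{16}r)·g_5 from \tfrac{3}{2}r^{3} - \tfrac{19}{24}r^{2} - \tfrac{5}{24}r + \tfrac{1}{48} → \tfrac{1}{3}r^{2} + \tfrac{1}{6}r + \tfrac{1}{48}
  leading term r^{2}: subtract (\tfrac{1}{8})·g_5 from \tfrac{1}{3}r^{2} + \tfrac{1}{6}r + \tfrac{1}{48} → \tfrac{5}{12}r + \tfrac{5}{48}
  leading term r: no divisor's leading term divides it; move \tfrac{5}{12}r to the remainder.
  leading term 1: no divisor's leading term divides it; move \tfrac{5}{48} to the remainder.
  remainder -\tfrac{5}{12}qr - \tfrac{5}{48}q + \tfrac{5}{12}r + \tfrac{5}{48} ≠ 0; add g_6 = -\tfrac{5}{12}qr - \tfrac{5}{48}q + \tfrac{5}{12}r + \tfrac{5}{48} to the basis.

S(g_4,g_6): lcm = q^{2}r. S = -\tfrac{5}{4}q^{2} + \tfrac{7}{12}qr + \tfrac{1}{4}q - \tfrac{1}{3}r^{3} + \tfrac{11}{6}r^{2} - \tfrac{7}{6}r + \tfrac{1}{12}.
  leading term q^{2}: no divisor's leading term divides it; move -\tfrac{5}{4}q^{2} to the remainder.
  leading term qr: subtract (-\tfrac{7}{5})·g_6 from \tfrac{7}{12}qr + \tfrac{1}{4}q - \tfrac{1}{3}r^{3} + \tfrac{11}{6}r^{2} - \tfrac{7}{6}r + \tfrac{1}{12} → \tfrac{5}{48}q - \tfrac{1}{3}r^{3} + \tfrac{11}{6}r^{2} - \tfrac{7}{12}r + \tfrac{11}{48}
  leading term q: no divisor's leading term divides it; move \tfrac{5}{48}q to the remainder.
  leading term r^{3}: subtract (-\tfrac{1}{8}r)·g_5 from -\tfrac{1}{3}r^{3} + \tfrac{11}{6}r^{2} - \tfrac{7}{12}r + \tfrac{11}{48} → \tfrac{19}{12}r^{2} - \tfrac{2}{3}r + \tfrac{11}{48}
  leading term r^{2}: subtract (\tfrac{19}{32})·g_5 from \tfrac{19}{12}r^{2} - \tfrac{2}{3}r + \tfrac{11}{48} → \tfrac{25}{48}r + \tfrac{5}{8}
  leading term r: no divisor's leading term divides it; move \tfrac{25}{48}r to the remainder.
  leading term 1: no divisor's leading term divides it; move \tfrac{5}{8} to the remainder.
  remainder -\tfrac{5}{4}q^{2} + \tfrac{5}{48}q + \tfrac{25}{48}r + \tfrac{5}{8} ≠ 0; add g_7 = -\tfrac{5}{4}q^{2} + \tfrac{5}{48}q + \tfrac{25}{48}r + \tfrac{5}{8} to the basis.

The other S-polynomials (S(f_2,f_3), S(f_1,g_4), S(f_2,g_4), S(f_3,g_4), S(f_1,g_5), S(f_2,g_5), S(f_3,g_5), S(f_1,g_6), S(f_2,g_6), S(f_3,g_6), S(g_5,g_6), S(f_1,g_7), S(f_2,g_7), S(f_3,g_7), S(g_4,g_7), S(g_5,g_7), S(g_6,g_7)) all reduce to 0 modulo the current basis, so we have a Gröbner basis.
Inter-reduce: drop elements whose leading term is divisible by another's, tail-reduce, and make monic.

G = {p - r + 1, q^{2} - \tfrac{1}{12}q - \tfrac{5}{12}r - \tfrac{1}{2}, qr + \tfrac{1}{4}q - r - \tfrac{1}{4}, r^{2} - \tfrac{3}{4}r - \tfrac{1}{4}}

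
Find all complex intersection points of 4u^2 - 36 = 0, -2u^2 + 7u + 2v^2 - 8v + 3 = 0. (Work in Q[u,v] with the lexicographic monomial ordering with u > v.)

Compute a lex Gröbner basis by Buchberger's algorithm.
f_1 = 4u^2 - 36, LT = u^2.
f_2 = -2u^2 + 7u + 2v^2 - 8v + 3, LT = u^2.

S(f_1,f_2): lcm = u^2. S = 7/2u + v^2 - 4v - 15/2.
  reduce S modulo (f_1, f_2):
  remainder 7/2u + v^2 - 4v - 15/2 ≠ 0; add h_3 = 7/2u + v^2 - 4v - 15/2 to the basis.

S(f_1,h_3): lcm = u^2. S = -2/7uv^2 + 8/7uv + 15/7u - 9.
  reduce S modulo (f_1, f_2, h_3):
  remainder 4/49v^4 - 32/49v^3 + 4/49v^2 + 240/49v - 216/49 ≠ 0; add h_4 = 4/49v^4 - 32/49v^3 + 4/49v^2 + 240/49v - 216/49 to the basis.

The other S-polynomials (S(f_2,h_3), S(f_1,h_4), S(f_2,h_4), S(h_3,h_4)) all reduce to 0 modulo the current basis, so we have a Gröbner basis.
Inter-reduce: drop elements whose leading term is divisible by another's, tail-reduce, and make monic.
Reduced Gröbner basis: {u + 2/7v^2 - 8/7v - 15/7, v^4 - 8v^3 + v^2 + 60v - 54}.

Since the basis is lex-ordered, v^4 - 8v^3 + v^2 + 60v - 54 is univariate in v. Its roots are {1, 3, 2 + sqrt(22), 2 - sqrt(22)}. Back-substituting each root into the other basis elements fixes the other coordinates.
  v = 1: the earlier basis element becomes u - 3 = 0, giving u = 3 — point (3, 1).
  v = 3: the earlier basis element becomes u - 3 = 0, giving u = 3 — point (3, 3).
  v = 2 + sqrt(22): the earlier basis element becomes u + 3 = 0, giving u = -3 — point (-3, 2 + sqrt(22)).
  v = 2 - sqrt(22): the earlier basis element becomes u + 3 = 0, giving u = -3 — point (-3, 2 - sqrt(22)).

{(3, 1), (3, 3), (-3, 2 + sqrt(22)), (-3, 2 - sqrt(22))}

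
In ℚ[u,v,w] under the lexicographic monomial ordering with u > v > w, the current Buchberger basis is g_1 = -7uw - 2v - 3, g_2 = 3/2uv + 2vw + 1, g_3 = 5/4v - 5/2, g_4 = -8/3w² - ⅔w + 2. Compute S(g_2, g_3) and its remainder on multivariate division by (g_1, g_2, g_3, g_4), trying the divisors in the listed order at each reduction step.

S(g_2, g_3) = 2u + 4/3vw + ⅔; remainder on division = 2u + 8/3w + ⅔.

lcm(LM(g_2), LM(g_3)) = uv.
S = (lcm/LT(g_2))·g_2 − (lcm/LT(g_3))·g_3 = 2u + 4/3vw + ⅔.
Reduce S modulo (g_1, g_2, g_3, g_4) in that order:
  leading term u: no divisor's leading term divides it; move 2u to the remainder.
  leading term vw: subtract (16/15w)·g_3 from 4/3vw + ⅔ → 8/3w + ⅔
  leading term w: no divisor's leading term divides it; move 8/3w to the remainder.
  leading term 1: no divisor's leading term divides it; move ⅔ to the remainder.
The remainder 2u + 8/3w + ⅔ is nonzero, so it would be added as the next basis element.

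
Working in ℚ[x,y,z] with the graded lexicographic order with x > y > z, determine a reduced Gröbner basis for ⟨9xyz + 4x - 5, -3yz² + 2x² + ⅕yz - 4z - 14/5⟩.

G = {x³ - 4/3xz - 13/9x - ⅚z + 1/18, xyz + 4/9x - 5/9, yz² - ⅔x² - 1/15yz + 4/3z + 14/15}

f_1 = 9xyz + 4x - 5, LT = xyz.
f_2 = -3yz² + 2x² + ⅕yz - 4z - 14/5, LT = yz².

S(f_1,f_2): lcm = xyz². S = ⅔x³ + 1/15xyz - 8/9xz - 14/15x - 5/9z.
  leading term x³: no divisor's leading term divides it; move ⅔x³ to the remainder.
  leading term xyz: subtract (1/135)·f_1 from 1/15xyz - 8/9xz - 14/15x - 5/9z → -8/9xz - 26/27x - 5/9z + 1/27
  leading term xz: no divisor's leading term divides it; move -8/9xz to the remainder.
  leading term x: no divisor's leading term divides it; move -26/27x to the remainder.
  leading term z: no divisor's leading term divides it; move -5/9z to the remainder.
  leading term 1: no divisor's leading term divides it; move 1/27 to the remainder.
  remainder ⅔x³ - 8/9xz - 26/27x - 5/9z + 1/27 ≠ 0; add g_3 = ⅔x³ - 8/9xz - 26/27x - 5/9z + 1/27 to the basis.

S(f_1,g_3): lcm = x³yz. S = 4/3xyz² + 4/9x³ + 13/9xyz + ⅚yz² - 5/9x² - 1/18yz.
  leading term xyz²: subtract (4/27z)·f_1 from 4/3xyz² + 4/9x³ + 13/9xyz + ⅚yz² - 5/9x² - 1/18yz → 4/9x³ + 13/9xyz + ⅚yz² - 5/9x² - 16/27xz - 1/18yz + 20/27z
  leading term x³: subtract (⅔)·g_3 from 4/9x³ + 13/9xyz + ⅚yz² - 5/9x² - 16/27xz - 1/18yz + 20/27z → 13/9xyz + ⅚yz² - 5/9x² - 1/18yz + 52/81x + 10/9z - 2/81
  leading term xyz: subtract (13/81)·f_1 from 13/9xyz + ⅚yz² - 5/9x² - 1/18yz + 52/81x + 10/9z - 2/81 → ⅚yz² - 5/9x² - 1/18yz + 10/9z + 7/9
  leading term yz²: subtract (-5/18)·f_2 from ⅚yz² - 5/9x² - 1/18yz + 10/9z + 7/9 → 0
  remainder 0.

S(f_2,g_3): leading monomials are coprime, so the S-polynomial reduces to 0 (Buchberger's first criterion).
Every S-polynomial of the final basis reduces to 0, so we have a Gröbner basis.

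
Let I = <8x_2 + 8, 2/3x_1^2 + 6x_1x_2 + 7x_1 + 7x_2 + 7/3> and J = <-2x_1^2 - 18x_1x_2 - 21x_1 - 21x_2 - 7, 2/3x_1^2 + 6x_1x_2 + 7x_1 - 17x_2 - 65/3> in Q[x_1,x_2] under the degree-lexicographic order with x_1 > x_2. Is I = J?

Two ideals are equal iff their reduced Gröbner bases coincide (the reduced basis is unique for a fixed ordering).
Buchberger on the first generating set:
f_1 = 8x_2 + 8, LT = x_2.
f_2 = 2/3x_1^2 + 6x_1x_2 + 7x_1 + 7x_2 + 7/3, LT = x_1^2.

The S-polynomials (S(f_1,f_2)) all reduce to 0 modulo the current basis, so we have a Gröbner basis.
Inter-reduce: drop elements whose leading term is divisible by another's, tail-reduce, and make monic.
Reduced Gröbner basis: {x_1^2 + 3/2x_1 - 7, x_2 + 1}.

Buchberger on the second generating set:
h_1 = -2x_1^2 - 18x_1x_2 - 21x_1 - 21x_2 - 7, LT = x_1^2.
h_2 = 2/3x_1^2 + 6x_1x_2 + 7x_1 - 17x_2 - 65/3, LT = x_1^2.

S(h_1,h_2): lcm = x_1^2. S = 36x_2 + 36.
  reduce S modulo (h_1, h_2):
  remainder 36x_2 + 36 ≠ 0; add k_3 = 36x_2 + 36 to the basis.

The other S-polynomials (S(h_1,k_3), S(h_2,k_3)) all reduce to 0 modulo the current basis, so we have a Gröbner basis.
Inter-reduce: drop elements whose leading term is divisible by another's, tail-reduce, and make monic.
Reduced Gröbner basis: {x_1^2 + 3/2x_1 - 7, x_2 + 1}.

Same reduced basis, so the two generating sets span the same ideal.

Yes, the ideals are equal.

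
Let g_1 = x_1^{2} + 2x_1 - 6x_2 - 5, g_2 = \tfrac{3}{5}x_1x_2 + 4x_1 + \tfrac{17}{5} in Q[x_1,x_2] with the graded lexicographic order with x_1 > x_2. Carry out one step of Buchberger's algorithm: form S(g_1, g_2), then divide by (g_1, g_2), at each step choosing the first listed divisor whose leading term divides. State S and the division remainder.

S(g_1, g_2) = -\tfrac{20}{3}x_1^{2} + 2x_1x_2 - 6x_2^{2} - \tfrac{17}{3}x_1 - 5x_2; remainder on division = -6x_2^{2} - \tfrac{17}{3}x_1 - 45x_2 - \tfrac{134}{3}.

lcm(LM(g_1), LM(g_2)) = x_1^{2}x_2.
S = (lcm/LT(g_1))·g_1 − (lcm/LT(g_2))·g_2 = -\tfrac{20}{3}x_1^{2} + 2x_1x_2 - 6x_2^{2} - \tfrac{17}{3}x_1 - 5x_2.
Reduce S modulo (g_1, g_2) in that order:
  leading term x_1^{2}: subtract (-\tfrac{20}{3})·g_1 from -\tfrac{20}{3}x_1^{2} + 2x_1x_2 - 6x_2^{2} - \tfrac{17}{3}x_1 - 5x_2 → 2x_1x_2 - 6x_2^{2} + \tfrac{23}{3}x_1 - 45x_2 - \tfrac{100}{3}
  leading term x_1x_2: subtract (\tfrac{10}{3})·g_2 from 2x_1x_2 - 6x_2^{2} + \tfrac{23}{3}x_1 - 45x_2 - \tfrac{100}{3} → -6x_2^{2} - \tfrac{17}{3}x_1 - 45x_2 - \tfrac{134}{3}
  leading term x_2^{2}: no divisor's leading term divides it; move -6x_2^{2} to the remainder.
  leading term x_1: no divisor's leading term divides it; move -\tfrac{17}{3}x_1 to the remainder.
  leading term x_2: no divisor's leading term divides it; move -45x_2 to the remainder.
  leading term 1: no divisor's leading term divides it; move -\tfrac{134}{3} to the remainder.
The remainder -6x_2^{2} - \tfrac{17}{3}x_1 - 45x_2 - \tfrac{134}{3} is nonzero, so it would be added as the next basis element.
An S-polynomial is built so that the two leading terms cancel; whether anything survives reduction is exactly the Gröbner-basis criterion.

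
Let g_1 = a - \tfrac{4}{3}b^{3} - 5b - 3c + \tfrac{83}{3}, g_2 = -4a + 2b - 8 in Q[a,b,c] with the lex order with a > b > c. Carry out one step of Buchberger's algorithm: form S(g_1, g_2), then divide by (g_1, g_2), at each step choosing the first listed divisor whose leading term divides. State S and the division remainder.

lcm(LM(g_1), LM(g_2)) = a.
S = (lcm/LT(g_1))·g_1 − (lcm/LT(g_2))·g_2 = -\tfrac{4}{3}b^{3} - \tfrac{9}{2}b - 3c + \tfrac{77}{3}.
Reduce S modulo (g_1, g_2) in that order:
  leading term b^{3}: no divisor's leading term divides it; move -\tfrac{4}{3}b^{3} to the remainder.
  leading term b: no divisor's leading term divides it; move -\tfrac{9}{2}b to the remainder.
  leading term c: no divisor's leading term divides it; move -3c to the remainder.
  leading term 1: no divisor's leading term divides it; move \tfrac{77}{3} to the remainder.
The remainder -\tfrac{4}{3}b^{3} - \tfrac{9}{2}b - 3c + \tfrac{77}{3} is nonzero, so it would be added as the next basis element.

S(g_1, g_2) = -\tfrac{4}{3}b^{3} - \tfrac{9}{2}b - 3c + \tfrac{77}{3}; remainder on division = -\tfrac{4}{3}b^{3} - \tfrac{9}{2}b - 3c + \tfrac{77}{3}.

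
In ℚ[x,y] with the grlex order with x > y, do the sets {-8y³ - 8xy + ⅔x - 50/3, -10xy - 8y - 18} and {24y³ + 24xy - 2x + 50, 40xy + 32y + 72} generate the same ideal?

Yes, the ideals are equal.

Equality of ideals is decidable: compute both reduced Gröbner bases (unique for the ordering) and check whether they agree.
Buchberger on the first generating set:
f_1 = -8y³ - 8xy + ⅔x - 50/3, LT = y³.
f_2 = -10xy - 8y - 18, LT = xy.

S(f_1,f_2): lcm = xy³. S = x²y - ⅘y³ - 1/12x² - 9/5y² + 25/12x.
  reduce S modulo (f_1, f_2):
  remainder -1/12x² - 9/5y² + 13/60x + 5/3 ≠ 0; add g_3 = -1/12x² - 9/5y² + 13/60x + 5/3 to the basis.

The other S-polynomials (S(f_1,g_3), S(f_2,g_3)) all reduce to 0 modulo the current basis, so we have a Gröbner basis.
Inter-reduce: drop elements whose leading term is divisible by another's, tail-reduce, and make monic.
Reduced Gröbner basis: {y³ - 1/12x - ⅘y + 17/60, x² + 108/5y² - 13/5x - 20, xy + ⅘y + 9/5}.

Buchberger on the second generating set:
h_1 = 24y³ + 24xy - 2x + 50, LT = y³.
h_2 = 40xy + 32y + 72, LT = xy.

S(h_1,h_2): lcm = xy³. S = x²y - ⅘y³ - 1/12x² - 9/5y² + 25/12x.
  reduce S modulo (h_1, h_2):
  remainder -1/12x² - 9/5y² + 13/60x + 5/3 ≠ 0; add k_3 = -1/12x² - 9/5y² + 13/60x + 5/3 to the basis.

The other S-polynomials (S(h_1,k_3), S(h_2,k_3)) all reduce to 0 modulo the current basis, so we have a Gröbner basis.
Inter-reduce: drop elements whose leading term is divisible by another's, tail-reduce, and make monic.
Reduced Gröbner basis: {y³ - 1/12x - ⅘y + 17/60, x² + 108/5y² - 13/5x - 20, xy + ⅘y + 9/5}.

Same reduced basis, so the two generating sets span the same ideal.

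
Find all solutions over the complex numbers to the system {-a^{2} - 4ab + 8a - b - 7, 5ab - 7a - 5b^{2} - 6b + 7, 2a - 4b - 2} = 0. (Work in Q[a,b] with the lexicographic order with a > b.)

{(1, 0)}

Compute a lex Gröbner basis by Buchberger's algorithm.
f_1 = -a^{2} - 4ab + 8a - b - 7, LT = a^{2}.
f_2 = 5ab - 7a - 5b^{2} - 6b + 7, LT = ab.
f_3 = 2a - 4b - 2, LT = a.

S(f_1,f_2): lcm = a^{2}b. S = \tfrac{7}{5}a^{2} + 5ab^{2} - \tfrac{34}{5}ab - \tfrac{7}{5}a + b^{2} + 7b.
  reduce S modulo (f_1, f_2, f_3):
  remainder 5b^{3} + \tfrac{8}{5}b^{2} - \tfrac{17}{5}b ≠ 0; add h_4 = 5b^{3} + \tfrac{8}{5}b^{2} - \tfrac{17}{5}b to the basis.

S(f_1,f_3): lcm = a^{2}. S = 6ab - 7a + b + 7.
  reduce S modulo (f_1, f_2, f_3, h_4):
  remainder 6b^{2} + 11b ≠ 0; add h_5 = 6b^{2} + 11b to the basis.

S(f_2,f_3): lcm = ab. S = -\tfrac{7}{5}a + b^{2} - \tfrac{1}{5}b + \tfrac{7}{5}.
  reduce S modulo (f_1, f_2, f_3, h_4, h_5):
  remainder -\tfrac{29}{6}b ≠ 0; add h_6 = -\tfrac{29}{6}b to the basis.

The other S-polynomials (S(f_1,h_4), S(f_2,h_4), S(f_3,h_4), S(f_1,h_5), S(f_2,h_5), S(f_3,h_5), S(h_4,h_5), S(f_1,h_6), S(f_2,h_6), S(f_3,h_6), S(h_4,h_6), S(h_5,h_6)) all reduce to 0 modulo the current basis, so we have a Gröbner basis.
Inter-reduce: drop elements whose leading term is divisible by another's, tail-reduce, and make monic.
Reduced Gröbner basis: {a - 1, b}.

Elimination: the polynomial b lies in the elimination ideal for b, so b ∈ {0}. For each such b, the remaining basis elements (now univariate) give the rest of the solution.
  b = 0: the earlier basis element becomes a - 1 = 0, giving a = 1 — point (1, 0).
Zero-dimensionality of the ideal guarantees finitely many solutions over ℂ.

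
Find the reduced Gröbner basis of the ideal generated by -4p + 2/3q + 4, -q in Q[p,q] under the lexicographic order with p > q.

G = {p - 1, q}

f_1 = -4p + 2/3q + 4, LT = p.
f_2 = -q, LT = q.

The S-polynomials (S(f_1,f_2)) all reduce to 0 modulo the current basis, so we have a Gröbner basis.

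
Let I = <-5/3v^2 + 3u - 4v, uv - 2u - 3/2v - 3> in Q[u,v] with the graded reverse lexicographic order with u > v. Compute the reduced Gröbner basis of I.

f_1 = -5/3v^2 + 3u - 4v, LT = v^2.
f_2 = uv - 2u - 3/2v - 3, LT = uv.

S(f_1,f_2): lcm = uv^2. S = -9/5u^2 + 22/5uv + 3/2v^2 + 3v.
  leading term u^2: no divisor's leading term divides it; move -9/5u^2 to the remainder.
  leading term uv: subtract (22/5)·f_2 from 22/5uv + 3/2v^2 + 3v → 3/2v^2 + 44/5u + 48/5v + 66/5
  leading term v^2: subtract (-9/10)·f_1 from 3/2v^2 + 44/5u + 48/5v + 66/5 → 23/2u + 6v + 66/5
  leading term u: no divisor's leading term divides it; move 23/2u to the remainder.
  leading term v: no divisor's leading term divides it; move 6v to the remainder.
  leading term 1: no divisor's leading term divides it; move 66/5 to the remainder.
  remainder -9/5u^2 + 23/2u + 6v + 66/5 ≠ 0; add g_3 = -9/5u^2 + 23/2u + 6v + 66/5 to the basis.

The other S-polynomials (S(f_1,g_3), S(f_2,g_3)) all reduce to 0 modulo the current basis, so we have a Gröbner basis.

G = {u^2 - 115/18u - 10/3v - 22/3, uv - 2u - 3/2v - 3, v^2 - 9/5u + 12/5v}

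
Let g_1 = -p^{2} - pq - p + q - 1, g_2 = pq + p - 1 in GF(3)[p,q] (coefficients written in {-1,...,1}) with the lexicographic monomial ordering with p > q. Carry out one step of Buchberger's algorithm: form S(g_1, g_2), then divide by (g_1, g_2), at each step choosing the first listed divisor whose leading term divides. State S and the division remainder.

lcm(LM(g_1), LM(g_2)) = p^{2}q.
S = (lcm/LT(g_1))·g_1 − (lcm/LT(g_2))·g_2 = -p^{2} + pq^{2} + pq + p - q^{2} + q.
Reduce S modulo (g_1, g_2) in that order:
  leading term p^{2}: subtract (1)·g_1 from -p^{2} + pq^{2} + pq + p - q^{2} + q → pq^{2} - pq - p - q^{2} + 1
  leading term pq^{2}: subtract (q)·g_2 from pq^{2} - pq - p - q^{2} + 1 → pq - p - q^{2} + q + 1
  leading term pq: subtract (1)·g_2 from pq - p - q^{2} + q + 1 → p - q^{2} + q - 1
  leading term p: no divisor's leading term divides it; move p to the remainder.
  leading term q^{2}: no divisor's leading term divides it; move -q^{2} to the remainder.
  leading term q: no divisor's leading term divides it; move q to the remainder.
  leading term 1: no divisor's leading term divides it; move -1 to the remainder.
The remainder p - q^{2} + q - 1 is nonzero, so it would be added as the next basis element.

S(g_1, g_2) = -p^{2} + pq^{2} + pq + p - q^{2} + q; remainder on division = p - q^{2} + q - 1.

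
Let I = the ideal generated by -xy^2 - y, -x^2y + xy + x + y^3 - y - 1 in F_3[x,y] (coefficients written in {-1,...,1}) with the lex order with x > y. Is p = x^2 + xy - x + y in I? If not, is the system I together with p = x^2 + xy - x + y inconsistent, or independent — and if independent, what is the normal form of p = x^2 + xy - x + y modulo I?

First compute the reduced Gröbner basis of I by Buchberger's algorithm.
f_1 = -xy^2 - y, LT = xy^2.
f_2 = -x^2y + xy + x + y^3 - y - 1, LT = x^2y.

S(f_1,f_2): lcm = x^2y^2. S = xy^2 - xy + y^4 - y^2 - y.
  reduce S modulo (f_1, f_2):
  remainder -xy + y^4 - y^2 + y ≠ 0; add h_3 = -xy + y^4 - y^2 + y to the basis.

S(f_1,h_3): lcm = xy^2. S = y^5 - y^3 + y^2 + y.
  reduce S modulo (f_1, f_2, h_3):
  remainder y^5 - y^3 + y^2 + y ≠ 0; add h_4 = y^5 - y^3 + y^2 + y to the basis.

S(f_2,h_3): lcm = x^2y. S = xy^4 - xy^2 - x - y^3 + y + 1.
  reduce S modulo (f_1, f_2, h_3, h_4):
  remainder -x + y^3 - y + 1 ≠ 0; add h_5 = -x + y^3 - y + 1 to the basis.

The other S-polynomials (S(f_1,h_4), S(f_2,h_4), S(h_3,h_4), S(f_1,h_5), S(f_2,h_5), S(h_3,h_5), S(h_4,h_5)) all reduce to 0 modulo the current basis, so we have a Gröbner basis.
Inter-reduce: drop elements whose leading term is divisible by another's, tail-reduce, and make monic.
Reduced Gröbner basis: {x - y^3 + y - 1, y^5 - y^3 + y^2 + y}.
Label its elements g_1 = x - y^3 + y - 1, g_2 = y^5 - y^3 + y^2 + y.

Reduce p = x^2 + xy - x + y modulo G:
  leading term x^2: subtract (x)·g_1 from x^2 + xy - x + y → xy^3 + y
  leading term xy^3: subtract (y^3)·g_1 from xy^3 + y → y^6 - y^4 + y^3 + y
  leading term y^6: subtract (y)·g_2 from y^6 - y^4 + y^3 + y → -y^2 + y
  leading term y^2: no divisor's leading term divides it; move -y^2 to the remainder.
  leading term y: no divisor's leading term divides it; move y to the remainder.
  normal form = -y^2 + y.
The normal form is nonzero, so p ∉ I. Since p minus its normal form lies in I, I + (p) = I + (r) where r = -y^2 + y; decide whether this ideal is the whole ring.
Run Buchberger on G together with r (pairs among the g_i already reduce to 0 since G is a Gröbner basis):
g_1 = x - y^3 + y - 1, LT = x.
g_2 = y^5 - y^3 + y^2 + y, LT = y^5.
r = -y^2 + y, LT = y^2.

S(g_2,r): lcm = y^5. S = y^4 - y^3 + y^2 + y.
  reduce S modulo (g_1, g_2, r):
  remainder -y ≠ 0; add m_4 = -y to the basis.

The other S-polynomials (S(g_1,g_2), S(g_1,r), S(g_1,m_4), S(g_2,m_4), S(r,m_4)) all reduce to 0 modulo the current basis, so we have a Gröbner basis.
Inter-reduce: drop elements whose leading term is divisible by another's, tail-reduce, and make monic.
Reduced Gröbner basis: {x - 1, y}.
The reduced Gröbner basis of I + (p) is {x - 1, y} ≠ {1}, a proper ideal, so the enlarged system stays consistent: p is independent of I, with normal form -y^2 + y.

x^2 + xy - x + y is independent of I; its normal form modulo I is -y^2 + y.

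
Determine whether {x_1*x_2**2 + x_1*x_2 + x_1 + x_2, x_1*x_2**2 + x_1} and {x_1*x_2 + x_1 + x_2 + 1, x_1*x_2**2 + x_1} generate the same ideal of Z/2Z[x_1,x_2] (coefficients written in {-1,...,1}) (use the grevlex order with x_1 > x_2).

For a fixed monomial order, each ideal has a unique reduced Gröbner basis; comparing bases decides equality.
Buchberger on the first generating set:
f_1 = x_1*x_2**2 + x_1*x_2 + x_1 + x_2, LT = x_1*x_2**2.
f_2 = x_1*x_2**2 + x_1, LT = x_1*x_2**2.

S(f_1,f_2): lcm = x_1*x_2**2. S = x_1*x_2 + x_2.
  reduce S modulo (f_1, f_2):
  remainder x_1*x_2 + x_2 ≠ 0; add g_3 = x_1*x_2 + x_2 to the basis.

S(f_1,g_3): lcm = x_1*x_2**2. S = x_1*x_2 + x_2**2 + x_1 + x_2.
  reduce S modulo (f_1, f_2, g_3):
  remainder x_2**2 + x_1 ≠ 0; add g_4 = x_2**2 + x_1 to the basis.

S(f_1,g_4): lcm = x_1*x_2**2. S = x_1**2 + x_1*x_2 + x_1 + x_2.
  reduce S modulo (f_1, f_2, g_3, g_4):
  remainder x_1**2 + x_1 ≠ 0; add g_5 = x_1**2 + x_1 to the basis.

The other S-polynomials (S(f_2,g_3), S(f_2,g_4), S(g_3,g_4), S(f_1,g_5), S(f_2,g_5), S(g_3,g_5), S(g_4,g_5)) all reduce to 0 modulo the current basis, so we have a Gröbner basis.
Inter-reduce: drop elements whose leading term is divisible by another's, tail-reduce, and make monic.
Reduced Gröbner basis: {x_1**2 + x_1, x_1*x_2 + x_2, x_2**2 + x_1}.

Buchberger on the second generating set:
h_1 = x_1*x_2 + x_1 + x_2 + 1, LT = x_1*x_2.
h_2 = x_1*x_2**2 + x_1, LT = x_1*x_2**2.

S(h_1,h_2): lcm = x_1*x_2**2. S = x_1*x_2 + x_2**2 + x_1 + x_2.
  reduce S modulo (h_1, h_2):
  remainder x_2**2 + 1 ≠ 0; add k_3 = x_2**2 + 1 to the basis.

The other S-polynomials (S(h_1,k_3), S(h_2,k_3)) all reduce to 0 modulo the current basis, so we have a Gröbner basis.
Inter-reduce: drop elements whose leading term is divisible by another's, tail-reduce, and make monic.
Reduced Gröbner basis: {x_1*x_2 + x_1 + x_2 + 1, x_2**2 + 1}.

Since the reduced bases disagree, the two ideals are not the same.

No, the ideals differ.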